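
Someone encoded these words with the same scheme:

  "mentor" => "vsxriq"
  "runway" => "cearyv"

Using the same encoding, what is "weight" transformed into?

The output letters match the input read backwards, each shifted +4: mentor reversed is rotnem. Read the word backwards and shift each letter +4.
Applying it to weight: reverse → thgiew; then shift: t+4=x, h+4=l, g+4=k, i+4=m, e+4=i, w+4=a.

xlkmia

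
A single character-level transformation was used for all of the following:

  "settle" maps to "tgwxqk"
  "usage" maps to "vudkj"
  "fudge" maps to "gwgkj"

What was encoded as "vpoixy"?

unless

The shift increases by 1 at each position, starting from +1: 1, 2, 3, ….
Reversing it on vpoixy: v−1=u, p−2=n, o−3=l, i−4=e, x−5=s, y−6=s.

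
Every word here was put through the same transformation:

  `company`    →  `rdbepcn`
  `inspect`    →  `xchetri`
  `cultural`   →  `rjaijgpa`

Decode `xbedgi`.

import

Compare letters: c→r is +15, o→d is +15, m→b is +15 — a constant shift. This is a Caesar cipher with shift 15.
Decoding xbedgi: x−15=i, b−15=m, e−15=p, d−15=o, g−15=r, i−15=t.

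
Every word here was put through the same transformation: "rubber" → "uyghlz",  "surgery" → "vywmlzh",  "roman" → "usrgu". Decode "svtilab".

process

Letter i (0-indexed) is shifted by i+3, so successive shifts are 3, 4, 5, ….
Reversing it on svtilab: s−3=p, v−4=r, t−5=o, i−6=c, l−7=e, a−8=s, b−9=s.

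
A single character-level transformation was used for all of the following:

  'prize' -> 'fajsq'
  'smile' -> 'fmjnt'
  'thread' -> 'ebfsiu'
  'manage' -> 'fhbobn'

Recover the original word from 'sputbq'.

pastor

The output letters match the input read backwards, each shifted +1: prize reversed is ezirp. The word is reversed, then every letter is shifted forward by 1.
Decoding sputbq: shift back: s−1=r, p−1=o, u−1=t, t−1=s, b−1=a, q−1=p → rotsap; then reverse → pastor.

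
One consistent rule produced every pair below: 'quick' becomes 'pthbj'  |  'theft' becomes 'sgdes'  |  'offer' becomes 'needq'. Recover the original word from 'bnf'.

Compare letters: q→p is +25, u→t is +25, i→h is +25 — a constant shift. Each letter is shifted forward by 25 in the alphabet (a Caesar shift of +25).
Undoing it on bnf: b−25=c, n−25=o, f−25=g.

cog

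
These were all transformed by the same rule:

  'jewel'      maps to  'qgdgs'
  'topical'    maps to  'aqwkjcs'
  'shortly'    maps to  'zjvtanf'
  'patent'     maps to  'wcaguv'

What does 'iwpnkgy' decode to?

Shifts by position in jewel: pos 0: j→q (+7), pos 1: e→g (+2), pos 2: w→d (+7), pos 3: e→g (+2) — repeating every 2. A repeating key of period 2 is used — shifts +7, +2 over and over.
Decoding iwpnkgy: i−7=b, w−2=u, p−7=i, n−2=l, k−7=d, g−2=e, y−7=r.

builder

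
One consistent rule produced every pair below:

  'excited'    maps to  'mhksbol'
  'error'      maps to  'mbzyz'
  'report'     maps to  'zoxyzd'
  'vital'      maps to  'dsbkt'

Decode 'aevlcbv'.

Shifts by position in excited: pos 0: e→m (+8), pos 1: x→h (+10), pos 2: c→k (+8), pos 3: i→s (+10) — repeating every 2. A repeating key of period 2 is used — shifts +8, +10 over and over.
Reversing it on aevlcbv: a−8=s, e−10=u, v−8=n, l−10=b, c−8=u, b−10=r, v−8=n.

sunburn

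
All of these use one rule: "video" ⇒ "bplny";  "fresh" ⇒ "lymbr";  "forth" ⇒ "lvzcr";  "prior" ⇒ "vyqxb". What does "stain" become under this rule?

In video: v→b is +6, i→p is +7, d→l is +8, e→n is +9 — the shift increases by 1 each position. Letter i (0-indexed) is shifted by i+6, so successive shifts are 6, 7, 8, ….
For stain: s+6=y, t+7=a, a+8=i, i+9=r, n+10=x.

yairx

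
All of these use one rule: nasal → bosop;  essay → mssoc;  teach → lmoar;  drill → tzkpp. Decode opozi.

alarm

This is an affine cipher: with a=0,…,z=25, each position x becomes (19x+14) mod 26.
Decoding opozi: o(14)→11·(14−14)≡0=a; p(15)→11·(15−14)≡11=l; o(14)→11·(14−14)≡0=a; z(25)→11·(25−14)≡17=r; i(8)→11·(8−14)≡12=m (all mod 26).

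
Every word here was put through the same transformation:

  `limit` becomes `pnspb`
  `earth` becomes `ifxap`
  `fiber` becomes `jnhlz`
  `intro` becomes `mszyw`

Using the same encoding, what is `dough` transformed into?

htanp

In limit: l→p is +4, i→n is +5, m→s is +6, i→p is +7 — the shift increases by 1 each position. The shift increases by 1 at each position, starting from +4: 4, 5, 6, ….
Applying it to dough: d+4=h, o+5=t, u+6=a, g+7=n, h+8=p.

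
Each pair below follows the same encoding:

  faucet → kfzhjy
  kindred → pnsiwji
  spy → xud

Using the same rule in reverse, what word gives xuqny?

Each letter is shifted forward by 5 in the alphabet (a Caesar shift of +5).
Undoing it on xuqny: x−5=s, u−5=p, q−5=l, n−5=i, y−5=t.

split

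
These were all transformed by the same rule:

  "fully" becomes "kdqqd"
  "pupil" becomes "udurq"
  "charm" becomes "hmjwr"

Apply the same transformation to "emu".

The shift depends on letter class: consonant f→k is +5, but vowel u→d is +9. Two shifts are in play — +9 for a/e/i/o/u, +5 for every other letter.
On emu: e(vowel)+9=n, m(cons)+5=r, u(vowel)+9=d.

nrd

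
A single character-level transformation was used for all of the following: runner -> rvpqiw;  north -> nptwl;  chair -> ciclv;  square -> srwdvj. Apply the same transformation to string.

sutlrl

The shift increases by 1 at each position, starting from +0: 0, 1, 2, ….
Applying it to string: s+0=s, t+1=u, r+2=t, i+3=l, n+4=r, g+5=l.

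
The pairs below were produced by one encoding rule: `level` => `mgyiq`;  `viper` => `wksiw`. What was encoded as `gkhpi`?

field

In level: l→m is +1, e→g is +2, v→y is +3, e→i is +4 — the shift increases by 1 each position. The shift increases by 1 at each position, starting from +1: 1, 2, 3, ….
Undoing it on gkhpi: g−1=f, k−2=i, h−3=e, p−4=l, i−5=d.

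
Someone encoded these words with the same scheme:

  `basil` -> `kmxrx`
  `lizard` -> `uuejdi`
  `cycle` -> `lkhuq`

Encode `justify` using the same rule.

A repeating key of period 3 is used — shifts +9, +12, +5 over and over.
On justify: j+9=s, u+12=g, s+5=x, t+9=c, i+12=u, f+5=k, y+9=h.

sgxcukh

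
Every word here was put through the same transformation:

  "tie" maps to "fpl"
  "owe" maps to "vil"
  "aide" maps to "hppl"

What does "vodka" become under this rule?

The shift depends on letter class: consonant t→f is +12, but vowel i→p is +7. Two shifts are in play — +7 for a/e/i/o/u, +12 for every other letter.
Applying it to vodka: v(cons)+12=h, o(vowel)+7=v, d(cons)+12=p, k(cons)+12=w, a(vowel)+7=h.

hvpwh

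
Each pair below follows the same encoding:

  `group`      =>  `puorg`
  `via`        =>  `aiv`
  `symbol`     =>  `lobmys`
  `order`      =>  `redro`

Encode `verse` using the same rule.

The word is simply reversed.
Applying it to verse: reverse → esrev.

esrev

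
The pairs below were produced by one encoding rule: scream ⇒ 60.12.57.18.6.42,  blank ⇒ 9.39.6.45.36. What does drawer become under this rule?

s(#19)→60 and c(#3)→12: differences scale by 3, so n = 3·pos + 3. The formula is n = 3×(alphabet index, a=1) + 3.
For drawer: d=4→15, r=18→57, a=1→6, w=23→72, e=5→18, r=18→57.

15.57.6.72.18.57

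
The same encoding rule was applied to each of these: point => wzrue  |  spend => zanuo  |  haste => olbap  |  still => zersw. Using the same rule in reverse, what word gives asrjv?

It's a Vigenère-style cipher with numeric key [7,11,9]: position i shifts by key[i mod 3].
Reversing it on asrjv: a−7=t, s−11=h, r−9=i, j−7=c, v−11=k.

thick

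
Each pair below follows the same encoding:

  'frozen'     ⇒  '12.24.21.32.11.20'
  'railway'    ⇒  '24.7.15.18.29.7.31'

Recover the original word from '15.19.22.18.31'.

imply

Letters become their 1-based position plus 6 (so a→7, b→8, …).
Reversing it on 15.19.22.18.31: 15→(15−6)÷1=9=i, 19→(19−6)÷1=13=m, 22→(22−6)÷1=16=p, 18→(18−6)÷1=12=l, 31→(31−6)÷1=25=y.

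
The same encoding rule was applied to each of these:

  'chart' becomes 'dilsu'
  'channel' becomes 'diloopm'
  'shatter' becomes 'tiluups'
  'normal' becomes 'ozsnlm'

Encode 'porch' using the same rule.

The shift depends on letter class: consonant c→d is +1, but vowel a→l is +11. The rule splits by letter class: vowels +11, consonants +1.
For porch: p(cons)+1=q, o(vowel)+11=z, r(cons)+1=s, c(cons)+1=d, h(cons)+1=i.

qzsdi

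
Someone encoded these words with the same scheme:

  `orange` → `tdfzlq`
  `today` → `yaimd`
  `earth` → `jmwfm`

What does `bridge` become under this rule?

Shifts by position in orange: pos 0: o→t (+5), pos 1: r→d (+12), pos 2: a→f (+5), pos 3: n→z (+12) — repeating every 2. A repeating key of period 2 is used — shifts +5, +12 over and over.
Applying it to bridge: b+5=g, r+12=d, i+5=n, d+12=p, g+5=l, e+12=q.

gdnplq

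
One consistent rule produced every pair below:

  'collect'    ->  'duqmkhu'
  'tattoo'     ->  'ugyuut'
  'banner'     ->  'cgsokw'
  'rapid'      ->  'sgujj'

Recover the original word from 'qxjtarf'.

presume

A repeating key of period 3 is used — shifts +1, +6, +5 over and over.
Undoing it on qxjtarf: q−1=p, x−6=r, j−5=e, t−1=s, a−6=u, r−5=m, f−1=e.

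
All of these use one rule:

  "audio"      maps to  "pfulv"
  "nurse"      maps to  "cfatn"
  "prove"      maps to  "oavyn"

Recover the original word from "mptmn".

a(0)→p(15) and u(20)→f(5) fit y≡19x+15 (mod 26); the inverse of 19 mod 26 is 11. This is an affine cipher: with a=0,…,z=25, each position x becomes (19x+15) mod 26.
Undoing it on mptmn: m(12)→11·(12−15)≡19=t; p(15)→11·(15−15)≡0=a; t(19)→11·(19−15)≡18=s; m(12)→11·(12−15)≡19=t; n(13)→11·(13−15)≡4=e (all mod 26).

taste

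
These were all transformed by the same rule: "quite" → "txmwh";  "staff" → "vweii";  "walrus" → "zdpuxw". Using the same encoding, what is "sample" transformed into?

Shifts by position in quite: pos 0: q→t (+3), pos 1: u→x (+3), pos 2: i→m (+4), pos 3: t→w (+3), pos 4: e→h (+3) — repeating every 3. A repeating key of period 3 is used — shifts +3, +3, +4 over and over.
For sample: s+3=v, a+3=d, m+4=q, p+3=s, l+3=o, e+4=i.

vdqsoi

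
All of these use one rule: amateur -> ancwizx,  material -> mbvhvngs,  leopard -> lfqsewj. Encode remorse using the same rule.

rforvxk

In amateur: a→a is +0, m→n is +1, a→c is +2, t→w is +3 — the shift increases by 1 each position. Letter i (0-indexed) is shifted by i+0, so successive shifts are 0, 1, 2, ….
For remorse: r+0=r, e+1=f, m+2=o, o+3=r, r+4=v, s+5=x, e+6=k.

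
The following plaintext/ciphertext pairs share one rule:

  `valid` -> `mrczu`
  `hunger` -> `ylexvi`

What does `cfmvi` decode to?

lover

Compare letters: v→m is +17, a→r is +17, l→c is +17 — a constant shift. It's a constant shift of +17 (ROT17).
Reversing it on cfmvi: c−17=l, f−17=o, m−17=v, v−17=e, i−17=r.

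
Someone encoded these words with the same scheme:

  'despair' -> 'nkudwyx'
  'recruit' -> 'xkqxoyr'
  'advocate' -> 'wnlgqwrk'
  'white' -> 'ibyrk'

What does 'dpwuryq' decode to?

d(3)→n(13) and e(4)→k(10) fit y≡23x+22 (mod 26); the inverse of 23 mod 26 is 17. Each letter's alphabet position (a=0..z=25) is mapped through 23·x+22 mod 26 — an affine cipher.
Undoing it on dpwuryq: d(3)→17·(3−22)≡15=p; p(15)→17·(15−22)≡11=l; w(22)→17·(22−22)≡0=a; u(20)→17·(20−22)≡18=s; r(17)→17·(17−22)≡19=t; y(24)→17·(24−22)≡8=i; q(16)→17·(16−22)≡2=c (all mod 26).

plastic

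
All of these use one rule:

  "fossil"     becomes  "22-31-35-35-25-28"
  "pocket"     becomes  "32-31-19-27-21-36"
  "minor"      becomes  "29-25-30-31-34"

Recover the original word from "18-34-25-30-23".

f is letter #6 and maps to 22: an offset of 16. Each letter is replaced by its alphabet position (a=1..z=26) + 16.
Decoding 18-34-25-30-23: 18→(18−16)÷1=2=b, 34→(34−16)÷1=18=r, 25→(25−16)÷1=9=i, 30→(30−16)÷1=14=n, 23→(23−16)÷1=7=g.

bring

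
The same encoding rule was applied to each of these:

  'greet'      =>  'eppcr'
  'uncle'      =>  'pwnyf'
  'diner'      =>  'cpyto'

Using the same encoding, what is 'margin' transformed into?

Two steps: reverse the string, then apply a Caesar shift of +11.
Applying it to margin: reverse → nigram; then shift: n+11=y, i+11=t, g+11=r, r+11=c, a+11=l, m+11=x.

ytrclx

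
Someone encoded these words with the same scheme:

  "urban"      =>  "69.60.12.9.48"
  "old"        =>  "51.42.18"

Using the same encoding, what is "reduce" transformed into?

60.21.18.69.15.21

The formula is n = 3×(alphabet index, a=1) + 6.
For reduce: r=18→60, e=5→21, d=4→18, u=21→69, c=3→15, e=5→21.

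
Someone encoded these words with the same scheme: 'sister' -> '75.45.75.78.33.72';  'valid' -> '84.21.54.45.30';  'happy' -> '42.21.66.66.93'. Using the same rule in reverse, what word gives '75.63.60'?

son

s(#19)→75 and i(#9)→45: differences scale by 3, so n = 3·pos + 18. Each letter becomes 3×(its alphabet position, a=1..z=26) + 18.
Decoding 75.63.60: 75→(75−18)÷3=19=s, 63→(63−18)÷3=15=o, 60→(60−18)÷3=14=n.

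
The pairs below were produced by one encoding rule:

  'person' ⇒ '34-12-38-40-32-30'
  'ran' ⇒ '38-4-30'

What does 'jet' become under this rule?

22-12-42

p(#16)→34 and e(#5)→12: differences scale by 2, so n = 2·pos + 2. With a=1..z=26, the number is 2·pos + 2.
On jet: j=10→22, e=5→12, t=20→42.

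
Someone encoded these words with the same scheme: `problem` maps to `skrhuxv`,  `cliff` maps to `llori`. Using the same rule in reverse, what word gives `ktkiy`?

scene

The output letters match the input read backwards, each shifted +6: problem reversed is melborp. Two steps: reverse the string, then apply a Caesar shift of +6.
Undoing it on ktkiy: shift back: k−6=e, t−6=n, k−6=e, i−6=c, y−6=s → enecs; then reverse → scene.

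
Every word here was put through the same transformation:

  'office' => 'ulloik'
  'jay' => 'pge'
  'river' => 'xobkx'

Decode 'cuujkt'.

This is a Caesar cipher with shift 6.
Undoing it on cuujkt: c−6=w, u−6=o, u−6=o, j−6=d, k−6=e, t−6=n.

wooden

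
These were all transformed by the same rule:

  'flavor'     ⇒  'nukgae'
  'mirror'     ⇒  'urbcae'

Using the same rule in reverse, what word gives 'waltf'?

orbit

In flavor: f→n is +8, l→u is +9, a→k is +10, v→g is +11 — the shift increases by 1 each position. Each letter shifts forward by (position + 8), i.e. 8, 9, 10, … — the shift grows by one for each successive letter.
Decoding waltf: w−8=o, a−9=r, l−10=b, t−11=i, f−12=t.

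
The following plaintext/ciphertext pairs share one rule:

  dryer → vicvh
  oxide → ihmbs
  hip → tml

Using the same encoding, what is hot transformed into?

xsl

The output letters match the input read backwards, each shifted +4: dryer reversed is reyrd. Read the word backwards and shift each letter +4.
Applying it to hot: reverse → toh; then shift: t+4=x, o+4=s, h+4=l.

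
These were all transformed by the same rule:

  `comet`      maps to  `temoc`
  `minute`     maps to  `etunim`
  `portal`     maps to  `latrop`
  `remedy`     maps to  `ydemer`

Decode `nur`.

run

The output letters match the input read backwards: comet reversed is temoc. It's just the letters in reverse order.
Undoing it on nur: then reverse → run.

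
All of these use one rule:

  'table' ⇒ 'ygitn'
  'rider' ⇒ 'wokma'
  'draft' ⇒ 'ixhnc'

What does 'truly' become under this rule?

yxbth

Each letter shifts forward by (position + 5), i.e. 5, 6, 7, … — the shift grows by one for each successive letter.
On truly: t+5=y, r+6=x, u+7=b, l+8=t, y+9=h.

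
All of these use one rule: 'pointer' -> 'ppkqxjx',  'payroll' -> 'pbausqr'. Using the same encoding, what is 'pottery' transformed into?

In pointer: p→p is +0, o→p is +1, i→k is +2, n→q is +3 — the shift increases by 1 each position. The shift increases by 1 at each position, starting from +0: 0, 1, 2, ….
For pottery: p+0=p, o+1=p, t+2=v, t+3=w, e+4=i, r+5=w, y+6=e.

ppvwiwe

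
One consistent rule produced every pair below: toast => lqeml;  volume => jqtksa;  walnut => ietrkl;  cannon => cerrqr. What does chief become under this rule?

cxwaz

t(19)→l(11) and o(14)→q(16) fit y≡25x+4 (mod 26); the inverse of 25 mod 26 is 25. Treating letters as 0–25, the rule is x ↦ 25x + 4 (mod 26).
Applying it to chief: c(2)→25·2+4≡2=c; h(7)→25·7+4≡23=x; i(8)→25·8+4≡22=w; e(4)→25·4+4≡0=a; f(5)→25·5+4≡25=z (all mod 26).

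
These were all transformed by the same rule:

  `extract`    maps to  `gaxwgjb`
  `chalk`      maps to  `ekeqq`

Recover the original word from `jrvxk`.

horse

In extract: e→g is +2, x→a is +3, t→x is +4, r→w is +5 — the shift increases by 1 each position. The shift increases by 1 at each position, starting from +2: 2, 3, 4, ….
Reversing it on jrvxk: j−2=h, r−3=o, v−4=r, x−5=s, k−6=e.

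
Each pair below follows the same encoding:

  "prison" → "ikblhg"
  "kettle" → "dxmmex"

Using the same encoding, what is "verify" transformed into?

Compare letters: p→i is +19, r→k is +19, i→b is +19 — a constant shift. Every letter moves 19 places later in the alphabet, wrapping around z→a.
For verify: v+19=o, e+19=x, r+19=k, i+19=b, f+19=y, y+19=r.

oxkbyr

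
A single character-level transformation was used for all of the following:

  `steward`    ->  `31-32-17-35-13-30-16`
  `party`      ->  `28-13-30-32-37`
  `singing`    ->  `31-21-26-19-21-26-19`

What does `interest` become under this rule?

21-26-32-17-30-17-31-32

Letters become their 1-based position plus 12 (so a→13, b→14, …).
For interest: i=9→21, n=14→26, t=20→32, e=5→17, r=18→30, e=5→17, s=19→31, t=20→32.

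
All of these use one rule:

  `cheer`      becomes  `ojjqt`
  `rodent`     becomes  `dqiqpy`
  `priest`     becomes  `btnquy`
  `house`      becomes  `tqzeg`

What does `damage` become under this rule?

pcrmij

The shifts repeat in a cycle of length 3: positions 0,1,… shift by +12, +2, +5, then the pattern repeats.
Applying it to damage: d+12=p, a+2=c, m+5=r, a+12=m, g+2=i, e+5=j.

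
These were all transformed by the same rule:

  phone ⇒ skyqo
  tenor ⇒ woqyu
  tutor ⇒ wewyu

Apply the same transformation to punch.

seqfk

The shift depends on letter class: consonant p→s is +3, but vowel o→y is +10. Two shifts are in play — +10 for a/e/i/o/u, +3 for every other letter.
Applying it to punch: p(cons)+3=s, u(vowel)+10=e, n(cons)+3=q, c(cons)+3=f, h(cons)+3=k.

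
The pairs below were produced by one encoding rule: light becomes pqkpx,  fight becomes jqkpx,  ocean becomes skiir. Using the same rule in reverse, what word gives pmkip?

legal

Shifts by position in light: pos 0: l→p (+4), pos 1: i→q (+8), pos 2: g→k (+4), pos 3: h→p (+8) — repeating every 2. A repeating key of period 2 is used — shifts +4, +8 over and over.
Decoding pmkip: p−4=l, m−8=e, k−4=g, i−8=a, p−4=l.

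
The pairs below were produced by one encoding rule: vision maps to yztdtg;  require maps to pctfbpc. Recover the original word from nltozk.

Two steps: reverse the string, then apply a Caesar shift of +11.
Undoing it on nltozk: shift back: n−11=c, l−11=a, t−11=i, o−11=d, z−11=o, k−11=z → caidoz; then reverse → zodiac.

zodiac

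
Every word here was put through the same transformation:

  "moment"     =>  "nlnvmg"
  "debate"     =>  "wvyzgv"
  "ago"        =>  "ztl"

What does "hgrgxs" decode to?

stitch

Each pair mirrors across the alphabet (m↔n, o↔l, m↔n): positions sum to 25. Letters are reflected about the middle of the alphabet (position → 25−position): Atbash.
Reversing it on hgrgxs: h↔s, g↔t, r↔i, g↔t, x↔c, s↔h.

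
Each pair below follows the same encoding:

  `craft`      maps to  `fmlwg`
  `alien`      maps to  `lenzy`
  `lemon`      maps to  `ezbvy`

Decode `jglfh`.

stack

Each letter's alphabet position (a=0..z=25) is mapped through 23·x+11 mod 26 — an affine cipher.
Decoding jglfh: j(9)→17·(9−11)≡18=s; g(6)→17·(6−11)≡19=t; l(11)→17·(11−11)≡0=a; f(5)→17·(5−11)≡2=c; h(7)→17·(7−11)≡10=k (all mod 26).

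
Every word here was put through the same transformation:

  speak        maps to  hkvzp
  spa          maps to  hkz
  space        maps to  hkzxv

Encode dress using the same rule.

wivhh

Each pair mirrors across the alphabet (s↔h, p↔k, e↔v): positions sum to 25. Letters are reflected about the middle of the alphabet (position → 25−position): Atbash.
Applying it to dress: d↔w, r↔i, e↔v, s↔h, s↔h.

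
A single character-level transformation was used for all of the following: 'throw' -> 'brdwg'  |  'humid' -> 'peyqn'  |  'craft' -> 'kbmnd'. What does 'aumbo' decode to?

The shifts repeat in a cycle of length 3: positions 0,1,… shift by +8, +10, +12, then the pattern repeats.
Undoing it on aumbo: a−8=s, u−10=k, m−12=a, b−8=t, o−10=e.

skate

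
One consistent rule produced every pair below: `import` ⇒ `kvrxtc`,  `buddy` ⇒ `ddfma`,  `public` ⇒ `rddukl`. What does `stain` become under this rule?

uccrp

Shifts by position in import: pos 0: i→k (+2), pos 1: m→v (+9), pos 2: p→r (+2), pos 3: o→x (+9) — repeating every 2. The shifts repeat in a cycle of length 2: positions 0,1,… shift by +2, +9, then the pattern repeats.
On stain: s+2=u, t+9=c, a+2=c, i+9=r, n+2=p.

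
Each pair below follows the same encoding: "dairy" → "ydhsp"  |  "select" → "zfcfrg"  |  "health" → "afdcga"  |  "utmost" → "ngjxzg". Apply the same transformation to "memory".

jfjxsp

d(3)→y(24) and a(0)→d(3) fit y≡7x+3 (mod 26); the inverse of 7 mod 26 is 15. Each letter's alphabet position (a=0..z=25) is mapped through 7·x+3 mod 26 — an affine cipher.
Applying it to memory: m(12)→7·12+3≡9=j; e(4)→7·4+3≡5=f; m(12)→7·12+3≡9=j; o(14)→7·14+3≡23=x; r(17)→7·17+3≡18=s; y(24)→7·24+3≡15=p (all mod 26).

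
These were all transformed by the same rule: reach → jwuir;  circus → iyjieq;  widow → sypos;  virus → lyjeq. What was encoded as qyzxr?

r(17)→j(9) and e(4)→w(22) fit y≡7x+20 (mod 26); the inverse of 7 mod 26 is 15. Each letter's alphabet position (a=0..z=25) is mapped through 7·x+20 mod 26 — an affine cipher.
Decoding qyzxr: q(16)→15·(16−20)≡18=s; y(24)→15·(24−20)≡8=i; z(25)→15·(25−20)≡23=x; x(23)→15·(23−20)≡19=t; r(17)→15·(17−20)≡7=h (all mod 26).

sixth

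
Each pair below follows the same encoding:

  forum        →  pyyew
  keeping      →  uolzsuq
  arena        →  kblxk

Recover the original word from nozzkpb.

Shifts by position in forum: pos 0: f→p (+10), pos 1: o→y (+10), pos 2: r→y (+7), pos 3: u→e (+10), pos 4: m→w (+10) — repeating every 3. It's a Vigenère-style cipher with numeric key [10,10,7]: position i shifts by key[i mod 3].
Decoding nozzkpb: n−10=d, o−10=e, z−7=s, z−10=p, k−10=a, p−7=i, b−10=r.

despair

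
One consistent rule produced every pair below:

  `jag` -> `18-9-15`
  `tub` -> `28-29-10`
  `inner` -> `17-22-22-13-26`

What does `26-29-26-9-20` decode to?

rural

The number is (letter's place in the alphabet, a=1) + 8.
Reversing it on 26-29-26-9-20: 26→(26−8)÷1=18=r, 29→(29−8)÷1=21=u, 26→(26−8)÷1=18=r, 9→(9−8)÷1=1=a, 20→(20−8)÷1=12=l.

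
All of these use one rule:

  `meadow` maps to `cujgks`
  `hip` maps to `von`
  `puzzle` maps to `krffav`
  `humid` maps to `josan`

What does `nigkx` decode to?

The output letters match the input read backwards, each shifted +6: meadow reversed is wodaem. Read the word backwards and shift each letter +6.
Decoding nigkx: shift back: n−6=h, i−6=c, g−6=a, k−6=e, x−6=r → hcaer; then reverse → reach.

reach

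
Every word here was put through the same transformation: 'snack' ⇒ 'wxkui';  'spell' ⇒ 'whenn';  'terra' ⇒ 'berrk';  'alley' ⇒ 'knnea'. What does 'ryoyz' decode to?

rigid

s(18)→w(22) and n(13)→x(23) fit y≡5x+10 (mod 26); the inverse of 5 mod 26 is 21. Each letter's alphabet position (a=0..z=25) is mapped through 5·x+10 mod 26 — an affine cipher.
Reversing it on ryoyz: r(17)→21·(17−10)≡17=r; y(24)→21·(24−10)≡8=i; o(14)→21·(14−10)≡6=g; y(24)→21·(24−10)≡8=i; z(25)→21·(25−10)≡3=d (all mod 26).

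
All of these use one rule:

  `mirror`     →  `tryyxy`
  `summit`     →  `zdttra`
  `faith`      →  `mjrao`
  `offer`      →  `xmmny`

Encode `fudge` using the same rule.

The rule splits by letter class: vowels +9, consonants +7.
On fudge: f(cons)+7=m, u(vowel)+9=d, d(cons)+7=k, g(cons)+7=n, e(vowel)+9=n.

mdknn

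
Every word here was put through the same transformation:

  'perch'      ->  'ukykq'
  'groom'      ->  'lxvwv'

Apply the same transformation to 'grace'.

lxhkn

Each letter shifts forward by (position + 5), i.e. 5, 6, 7, … — the shift grows by one for each successive letter.
On grace: g+5=l, r+6=x, a+7=h, c+8=k, e+9=n.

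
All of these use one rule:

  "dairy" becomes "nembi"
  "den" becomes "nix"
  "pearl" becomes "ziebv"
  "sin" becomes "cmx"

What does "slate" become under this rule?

Two shifts are in play — +4 for a/e/i/o/u, +10 for every other letter.
On slate: s(cons)+10=c, l(cons)+10=v, a(vowel)+4=e, t(cons)+10=d, e(vowel)+4=i.

cvedi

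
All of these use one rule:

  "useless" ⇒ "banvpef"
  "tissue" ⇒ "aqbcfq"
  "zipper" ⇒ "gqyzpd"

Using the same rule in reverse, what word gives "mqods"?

In useless: u→b is +7, s→a is +8, e→n is +9, l→v is +10 — the shift increases by 1 each position. Letter i (0-indexed) is shifted by i+7, so successive shifts are 7, 8, 9, ….
Reversing it on mqods: m−7=f, q−8=i, o−9=f, d−10=t, s−11=h.

fifth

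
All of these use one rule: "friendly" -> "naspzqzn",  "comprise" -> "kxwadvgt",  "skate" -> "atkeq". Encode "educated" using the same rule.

Each letter shifts forward by (position + 8), i.e. 8, 9, 10, … — the shift grows by one for each successive letter.
For educated: e+8=m, d+9=m, u+10=e, c+11=n, a+12=m, t+13=g, e+14=s, d+15=s.

mmenmgss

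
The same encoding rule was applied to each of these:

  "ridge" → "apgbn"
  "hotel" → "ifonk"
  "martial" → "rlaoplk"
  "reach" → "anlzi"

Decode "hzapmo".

r(17)→a(0) and i(8)→p(15) fit y≡7x+11 (mod 26); the inverse of 7 mod 26 is 15. Treating letters as 0–25, the rule is x ↦ 7x + 11 (mod 26).
Reversing it on hzapmo: h(7)→15·(7−11)≡18=s; z(25)→15·(25−11)≡2=c; a(0)→15·(0−11)≡17=r; p(15)→15·(15−11)≡8=i; m(12)→15·(12−11)≡15=p; o(14)→15·(14−11)≡19=t (all mod 26).

script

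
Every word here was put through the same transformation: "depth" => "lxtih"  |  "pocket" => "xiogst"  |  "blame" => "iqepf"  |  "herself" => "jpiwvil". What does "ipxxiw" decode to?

The word is reversed, then every letter is shifted forward by 4.
Undoing it on ipxxiw: shift back: i−4=e, p−4=l, x−4=t, x−4=t, i−4=e, w−4=s → elttes; then reverse → settle.

settle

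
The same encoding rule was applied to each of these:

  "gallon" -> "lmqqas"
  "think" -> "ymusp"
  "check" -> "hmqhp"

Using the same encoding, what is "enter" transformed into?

The shift depends on letter class: consonant g→l is +5, but vowel a→m is +12. Vowels shift forward by 12 and consonants shift forward by 5.
Applying it to enter: e(vowel)+12=q, n(cons)+5=s, t(cons)+5=y, e(vowel)+12=q, r(cons)+5=w.

qsyqw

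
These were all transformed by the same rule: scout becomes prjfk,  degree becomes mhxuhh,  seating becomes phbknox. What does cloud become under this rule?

Treating letters as 0–25, the rule is x ↦ 21x + 1 (mod 26).
For cloud: c(2)→21·2+1≡17=r; l(11)→21·11+1≡24=y; o(14)→21·14+1≡9=j; u(20)→21·20+1≡5=f; d(3)→21·3+1≡12=m (all mod 26).

ryjfm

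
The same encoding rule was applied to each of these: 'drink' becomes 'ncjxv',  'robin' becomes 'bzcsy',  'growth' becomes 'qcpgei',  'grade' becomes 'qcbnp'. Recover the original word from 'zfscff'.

Shifts by position in drink: pos 0: d→n (+10), pos 1: r→c (+11), pos 2: i→j (+1), pos 3: n→x (+10), pos 4: k→v (+11) — repeating every 3. It's a Vigenère-style cipher with numeric key [10,11,1]: position i shifts by key[i mod 3].
Reversing it on zfscff: z−10=p, f−11=u, s−1=r, c−10=s, f−11=u, f−1=e.

pursue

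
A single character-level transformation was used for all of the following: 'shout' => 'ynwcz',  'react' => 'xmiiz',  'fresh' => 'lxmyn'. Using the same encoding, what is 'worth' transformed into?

cwxzn

The shift depends on letter class: consonant s→y is +6, but vowel o→w is +8. The rule splits by letter class: vowels +8, consonants +6.
Applying it to worth: w(cons)+6=c, o(vowel)+8=w, r(cons)+6=x, t(cons)+6=z, h(cons)+6=n.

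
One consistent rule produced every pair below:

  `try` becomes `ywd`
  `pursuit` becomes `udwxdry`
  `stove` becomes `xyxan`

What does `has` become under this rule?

The shift depends on letter class: consonant t→y is +5, but vowel u→d is +9. Vowels shift forward by 9 and consonants shift forward by 5.
Applying it to has: h(cons)+5=m, a(vowel)+9=j, s(cons)+5=x.

mjx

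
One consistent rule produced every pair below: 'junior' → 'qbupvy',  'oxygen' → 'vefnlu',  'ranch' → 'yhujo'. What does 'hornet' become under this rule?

ovyula

Compare letters: j→q is +7, u→b is +7, n→u is +7 — a constant shift. It's a constant shift of +7 (ROT7).
On hornet: h+7=o, o+7=v, r+7=y, n+7=u, e+7=l, t+7=a.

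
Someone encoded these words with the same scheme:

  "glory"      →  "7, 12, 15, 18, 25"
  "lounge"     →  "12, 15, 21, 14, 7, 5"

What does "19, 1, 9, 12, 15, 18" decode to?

g is letter #7 and maps to 7: an offset of 0. Letters become their 1-indexed alphabet positions: a=1 … z=26.
Decoding 19, 1, 9, 12, 15, 18: 19=s, 1=a, 9=i, 12=l, 15=o, 18=r.

sailor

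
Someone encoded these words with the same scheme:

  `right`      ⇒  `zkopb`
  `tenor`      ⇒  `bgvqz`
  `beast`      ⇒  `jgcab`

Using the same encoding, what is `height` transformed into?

pgkopb

The shift depends on letter class: consonant r→z is +8, but vowel i→k is +2. Vowels shift forward by 2 and consonants shift forward by 8.
On height: h(cons)+8=p, e(vowel)+2=g, i(vowel)+2=k, g(cons)+8=o, h(cons)+8=p, t(cons)+8=b.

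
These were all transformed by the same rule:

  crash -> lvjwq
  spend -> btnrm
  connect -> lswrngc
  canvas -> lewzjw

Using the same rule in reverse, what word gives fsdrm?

wound

Shifts by position in crash: pos 0: c→l (+9), pos 1: r→v (+4), pos 2: a→j (+9), pos 3: s→w (+4) — repeating every 2. It's a Vigenère-style cipher with numeric key [9,4]: position i shifts by key[i mod 2].
Reversing it on fsdrm: f−9=w, s−4=o, d−9=u, r−4=n, m−9=d.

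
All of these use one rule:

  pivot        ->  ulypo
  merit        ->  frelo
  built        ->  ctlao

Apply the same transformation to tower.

opdre

p(15)→u(20) and i(8)→l(11) fit y≡5x+23 (mod 26); the inverse of 5 mod 26 is 21. Treating letters as 0–25, the rule is x ↦ 5x + 23 (mod 26).
For tower: t(19)→5·19+23≡14=o; o(14)→5·14+23≡15=p; w(22)→5·22+23≡3=d; e(4)→5·4+23≡17=r; r(17)→5·17+23≡4=e (all mod 26).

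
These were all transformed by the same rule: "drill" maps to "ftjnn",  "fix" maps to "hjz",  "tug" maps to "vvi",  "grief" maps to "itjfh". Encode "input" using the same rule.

jprvv

The shift depends on letter class: consonant d→f is +2, but vowel i→j is +1. The rule splits by letter class: vowels +1, consonants +2.
Applying it to input: i(vowel)+1=j, n(cons)+2=p, p(cons)+2=r, u(vowel)+1=v, t(cons)+2=v.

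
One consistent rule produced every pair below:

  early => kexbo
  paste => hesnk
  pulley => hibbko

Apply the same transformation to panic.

herqu

e(4)→k(10) and a(0)→e(4) fit y≡21x+4 (mod 26); the inverse of 21 mod 26 is 5. Treating letters as 0–25, the rule is x ↦ 21x + 4 (mod 26).
For panic: p(15)→21·15+4≡7=h; a(0)→21·0+4≡4=e; n(13)→21·13+4≡17=r; i(8)→21·8+4≡16=q; c(2)→21·2+4≡20=u (all mod 26).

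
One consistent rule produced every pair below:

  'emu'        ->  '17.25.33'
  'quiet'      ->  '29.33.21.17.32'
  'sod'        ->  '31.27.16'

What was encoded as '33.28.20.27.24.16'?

uphold

e is letter #5 and maps to 17: an offset of 12. Each letter is replaced by its alphabet position (a=1..z=26) + 12.
Decoding 33.28.20.27.24.16: 33→(33−12)÷1=21=u, 28→(28−12)÷1=16=p, 20→(20−12)÷1=8=h, 27→(27−12)÷1=15=o, 24→(24−12)÷1=12=l, 16→(16−12)÷1=4=d.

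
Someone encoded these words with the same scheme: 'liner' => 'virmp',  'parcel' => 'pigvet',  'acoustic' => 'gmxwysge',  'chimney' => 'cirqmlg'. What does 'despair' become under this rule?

vmetwih

The output letters match the input read backwards, each shifted +4: liner reversed is renil. Two steps: reverse the string, then apply a Caesar shift of +4.
On despair: reverse → riapsed; then shift: r+4=v, i+4=m, a+4=e, p+4=t, s+4=w, e+4=i, d+4=h.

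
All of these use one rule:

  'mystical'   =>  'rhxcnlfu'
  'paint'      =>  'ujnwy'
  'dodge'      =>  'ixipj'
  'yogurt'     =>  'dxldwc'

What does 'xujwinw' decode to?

slender

Shifts by position in mystical: pos 0: m→r (+5), pos 1: y→h (+9), pos 2: s→x (+5), pos 3: t→c (+9) — repeating every 2. It's a Vigenère-style cipher with numeric key [5,9]: position i shifts by key[i mod 2].
Undoing it on xujwinw: x−5=s, u−9=l, j−5=e, w−9=n, i−5=d, n−9=e, w−5=r.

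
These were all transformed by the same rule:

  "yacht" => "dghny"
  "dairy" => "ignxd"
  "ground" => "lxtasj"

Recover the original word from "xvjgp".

Shifts by position in yacht: pos 0: y→d (+5), pos 1: a→g (+6), pos 2: c→h (+5), pos 3: h→n (+6) — repeating every 2. A repeating key of period 2 is used — shifts +5, +6 over and over.
Reversing it on xvjgp: x−5=s, v−6=p, j−5=e, g−6=a, p−5=k.

speak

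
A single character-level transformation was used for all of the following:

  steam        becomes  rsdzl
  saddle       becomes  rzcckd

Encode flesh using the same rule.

ekdrg

Every letter moves 25 places later in the alphabet, wrapping around z→a.
On flesh: f+25=e, l+25=k, e+25=d, s+25=r, h+25=g.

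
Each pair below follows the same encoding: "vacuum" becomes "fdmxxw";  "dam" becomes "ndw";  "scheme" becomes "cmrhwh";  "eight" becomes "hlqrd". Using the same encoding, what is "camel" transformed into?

mdwhv

The rule splits by letter class: vowels +3, consonants +10.
On camel: c(cons)+10=m, a(vowel)+3=d, m(cons)+10=w, e(vowel)+3=h, l(cons)+10=v.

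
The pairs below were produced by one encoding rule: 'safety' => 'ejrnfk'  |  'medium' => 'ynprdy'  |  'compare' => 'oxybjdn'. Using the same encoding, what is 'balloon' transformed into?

njxxxxz

Two shifts are in play — +9 for a/e/i/o/u, +12 for every other letter.
Applying it to balloon: b(cons)+12=n, a(vowel)+9=j, l(cons)+12=x, l(cons)+12=x, o(vowel)+9=x, o(vowel)+9=x, n(cons)+12=z.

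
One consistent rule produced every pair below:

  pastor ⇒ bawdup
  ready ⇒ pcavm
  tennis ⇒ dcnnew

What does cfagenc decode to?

examine

p(15)→b(1) and a(0)→a(0) fit y≡7x+0 (mod 26); the inverse of 7 mod 26 is 15. Each letter's alphabet position (a=0..z=25) is mapped through 7·x+0 mod 26 — an affine cipher.
Decoding cfagenc: c(2)→15·(2−0)≡4=e; f(5)→15·(5−0)≡23=x; a(0)→15·(0−0)≡0=a; g(6)→15·(6−0)≡12=m; e(4)→15·(4−0)≡8=i; n(13)→15·(13−0)≡13=n; c(2)→15·(2−0)≡4=e (all mod 26).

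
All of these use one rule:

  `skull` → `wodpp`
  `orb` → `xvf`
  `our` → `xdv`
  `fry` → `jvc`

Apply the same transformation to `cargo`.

gjvkx

Vowels shift forward by 9 and consonants shift forward by 4.
On cargo: c(cons)+4=g, a(vowel)+9=j, r(cons)+4=v, g(cons)+4=k, o(vowel)+9=x.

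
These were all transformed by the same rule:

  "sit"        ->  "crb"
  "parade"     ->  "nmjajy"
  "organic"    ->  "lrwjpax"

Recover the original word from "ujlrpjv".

The output letters match the input read backwards, each shifted +9: sit reversed is tis. The word is reversed, then every letter is shifted forward by 9.
Reversing it on ujlrpjv: shift back: u−9=l, j−9=a, l−9=c, r−9=i, p−9=g, j−9=a, v−9=m → lacigam; then reverse → magical.

magical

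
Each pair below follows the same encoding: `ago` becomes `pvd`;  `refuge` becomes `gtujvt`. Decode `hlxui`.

swift

Compare letters: a→p is +15, g→v is +15, o→d is +15 — a constant shift. Each letter is shifted forward by 15 in the alphabet (a Caesar shift of +15).
Reversing it on hlxui: h−15=s, l−15=w, x−15=i, u−15=f, i−15=t.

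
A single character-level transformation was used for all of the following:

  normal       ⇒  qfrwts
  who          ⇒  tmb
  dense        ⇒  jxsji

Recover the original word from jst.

The output letters match the input read backwards, each shifted +5: normal reversed is lamron. The word is reversed, then every letter is shifted forward by 5.
Reversing it on jst: shift back: j−5=e, s−5=n, t−5=o → eno; then reverse → one.

one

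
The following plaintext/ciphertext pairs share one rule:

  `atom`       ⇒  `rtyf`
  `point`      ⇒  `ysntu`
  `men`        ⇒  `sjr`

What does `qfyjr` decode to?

The output letters match the input read backwards, each shifted +5: atom reversed is mota. Read the word backwards and shift each letter +5.
Decoding qfyjr: shift back: q−5=l, f−5=a, y−5=t, j−5=e, r−5=m → latem; then reverse → metal.

metal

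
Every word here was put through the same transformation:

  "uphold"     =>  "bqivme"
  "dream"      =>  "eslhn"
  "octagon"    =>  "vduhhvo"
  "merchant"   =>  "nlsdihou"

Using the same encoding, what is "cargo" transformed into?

dhshv

The rule splits by letter class: vowels +7, consonants +1.
Applying it to cargo: c(cons)+1=d, a(vowel)+7=h, r(cons)+1=s, g(cons)+1=h, o(vowel)+7=v.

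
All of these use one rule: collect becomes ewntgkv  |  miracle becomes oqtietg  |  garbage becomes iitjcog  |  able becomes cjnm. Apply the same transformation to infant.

kvhipb

Shifts by position in collect: pos 0: c→e (+2), pos 1: o→w (+8), pos 2: l→n (+2), pos 3: l→t (+8) — repeating every 2. It's a Vigenère-style cipher with numeric key [2,8]: position i shifts by key[i mod 2].
For infant: i+2=k, n+8=v, f+2=h, a+8=i, n+2=p, t+8=b.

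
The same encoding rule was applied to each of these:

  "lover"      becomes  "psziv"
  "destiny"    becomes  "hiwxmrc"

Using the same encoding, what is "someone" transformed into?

wsqisri

Compare letters: l→p is +4, o→s is +4, v→z is +4 — a constant shift. It's a constant shift of +4 (ROT4).
On someone: s+4=w, o+4=s, m+4=q, e+4=i, o+4=s, n+4=r, e+4=i.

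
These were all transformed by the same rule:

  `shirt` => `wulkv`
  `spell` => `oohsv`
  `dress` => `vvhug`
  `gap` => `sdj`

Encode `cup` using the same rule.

The word is reversed, then every letter is shifted forward by 3.
Applying it to cup: reverse → puc; then shift: p+3=s, u+3=x, c+3=f.

sxf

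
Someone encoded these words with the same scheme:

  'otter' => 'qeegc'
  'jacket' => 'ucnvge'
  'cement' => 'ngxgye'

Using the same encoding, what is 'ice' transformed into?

kng

The shift depends on letter class: consonant t→e is +11, but vowel o→q is +2. Two shifts are in play — +2 for a/e/i/o/u, +11 for every other letter.
For ice: i(vowel)+2=k, c(cons)+11=n, e(vowel)+2=g.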